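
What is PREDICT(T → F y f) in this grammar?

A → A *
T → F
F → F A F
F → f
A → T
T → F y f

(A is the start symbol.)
{ 'f' }

PREDICT(T → F y f) = (FIRST(RHS) \ {ε}) ∪ (FOLLOW(T) if ε ∈ FIRST(RHS), i.e. RHS ⇒* ε)
FIRST(F) = { 'f' }
FIRST(F y f) = { 'f' }
ε ∉ FIRST(F y f), so FOLLOW(T) is not added.
PREDICT(T → F y f) = { 'f' }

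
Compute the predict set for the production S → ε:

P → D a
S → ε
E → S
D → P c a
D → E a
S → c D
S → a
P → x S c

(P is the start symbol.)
PREDICT(S → ε) = (FIRST(RHS) \ {ε}) ∪ (FOLLOW(S) if ε ∈ FIRST(RHS), i.e. RHS ⇒* ε)
The right-hand side is ε (FIRST(ε) = { ε }), so the predict set is FOLLOW(S) = { 'a', 'c' }
PREDICT(S → ε) = { 'a', 'c' }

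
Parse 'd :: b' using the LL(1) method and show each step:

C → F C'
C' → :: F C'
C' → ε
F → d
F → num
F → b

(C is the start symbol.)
Stack is shown with the top on the left.

Stack      Input     Action
---------------------------
C $        d :: b $  output C → F C'
F C' $     d :: b $  output F → d
d C' $     d :: b $  match 'd'
C' $       :: b $    output C' → :: F C'
:: F C' $  :: b $    match '::'
F C' $     b $       output F → b
b C' $     b $       match 'b'
C' $       $         output C' → ε
$          $         accept

The string is accepted.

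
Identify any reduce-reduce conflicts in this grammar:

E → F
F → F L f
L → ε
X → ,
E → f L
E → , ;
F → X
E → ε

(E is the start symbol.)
A reduce-reduce conflict occurs when an LR(0) state has two complete items [A → α .] and [B → β .] — both call for a reduction, and with no lookahead the parser cannot choose between them.

Augment with E' → E and build the canonical LR(0) collection (I0 = CLOSURE({[E' → . E]}), then GOTO on every symbol after a dot until no new states appear). It has 10 states:
  I0: { [E → . , ;], [E → . F], [E → . f L], [E → .], [E' → . E], [F → . F L f], [F → . X], [X → . ,] }  — shift, reduce
  I1: { [E → , . ;], [X → , .] }  — shift, reduce
  I2: { [E' → E .] }  — accept
  I3: { [E → F .], [F → F . L f], [L → .] }  — 2 reduces
  I4: { [F → X .] }  — reduce
  I5: { [E → f . L], [L → .] }  — reduce
  I6: { [E → f L .] }  — reduce
  I7: { [F → F L . f] }  — shift
  I8: { [F → F L f .] }  — reduce
  I9: { [E → , ; .] }  — reduce

I3 contains complete items [E → F .], [L → .] — reduce-reduce conflict.

Answer: Yes — I3: [E → F .] vs [L → .]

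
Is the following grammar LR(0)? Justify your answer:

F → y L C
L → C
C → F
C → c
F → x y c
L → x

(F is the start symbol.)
No. Shift-reduce conflict between [L → x .] and [F → x . y c]

A grammar is LR(0) if no state in the canonical LR(0) collection has:
  - both a shift item (dot before a terminal) and a complete item (shift-reduce conflict), or
  - two or more complete items (reduce-reduce conflict; the accept item [F' → F .] counts as a complete item here).

Augment with F' → F and build the canonical LR(0) collection (I0 = CLOSURE({[F' → . F]}), then GOTO on every symbol after a dot until no new states appear). It has 12 states:
  I0: { [F → . x y c], [F → . y L C], [F' → . F] }  — shift
  I1: { [F' → F .] }  — accept
  I2: { [F → x . y c] }  — shift
  I3: { [C → . F], [C → . c], [F → . x y c], [F → . y L C], [F → y . L C], [L → . C], [L → . x] }  — shift
  I4: { [L → C .] }  — reduce
  I5: { [C → F .] }  — reduce
  I6: { [C → . F], [C → . c], [F → . x y c], [F → . y L C], [F → y L . C] }  — shift
  I7: { [C → c .] }  — reduce
  I8: { [F → x . y c], [L → x .] }  — shift, reduce
  I9: { [F → x y . c] }  — shift
  I10: { [F → x y c .] }  — reduce
  I11: { [F → y L C .] }  — reduce

Conflict in state I8:
  Shift-reduce conflict between [L → x .] and [F → x . y c]
So the grammar is NOT LR(0).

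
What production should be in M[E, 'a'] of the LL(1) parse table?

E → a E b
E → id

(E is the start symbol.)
To find M[E, 'a'], we find productions for E where 'a' is in the predict set (PREDICT(N → α) = (FIRST(α) \ {ε}) ∪ (FOLLOW(N) if α ⇒* ε)).

E → a E b: PREDICT = { 'a' }
  'a' is in predict set, so this production goes in M[E, 'a']
E → id: PREDICT = { 'id' }

M[E, 'a'] = E → a E b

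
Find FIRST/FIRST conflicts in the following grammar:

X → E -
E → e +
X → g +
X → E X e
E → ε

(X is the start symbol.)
A FIRST/FIRST conflict occurs when two productions N → α and N → β for the same non-terminal have FIRST(α) ∩ FIRST(β) ≠ ∅ (with ε ∈ FIRST of a nullable right-hand side, so two nullable alternatives also conflict).

FIRST sets of the non-terminals at (or reachable through a nullable prefix from) the front of some alternative:
  FIRST(E) = { 'e', ε }
  FIRST(X) = { '-', 'e', 'g' }

Productions for X:
  X → E -: FIRST = { '-', 'e' }
  X → g +: FIRST = { 'g' }
  X → E X e: FIRST = { '-', 'e', 'g' }
Productions for E:
  E → e +: FIRST = { 'e' }
  E → ε: FIRST = { ε }

Conflict for X: X → E - and X → E X e
  Overlap: { '-', 'e' }
Conflict for X: X → g + and X → E X e
  Overlap: { 'g' }

Answer: Yes. X → E '-' / X → E X e on { '-', 'e' }; X → g '+' / X → E X e on { 'g' }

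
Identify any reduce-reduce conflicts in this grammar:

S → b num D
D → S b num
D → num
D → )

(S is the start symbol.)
No reduce-reduce conflicts

Augment with S' → S and build the canonical LR(0) collection (I0 = CLOSURE({[S' → . S]}), then GOTO on every symbol after a dot until no new states appear). It has 10 states:
  I0: { [S → . b num D], [S' → . S] }  — shift
  I1: { [S' → S .] }  — accept
  I2: { [S → b . num D] }  — shift
  I3: { [D → . )], [D → . S b num], [D → . num], [S → . b num D], [S → b num . D] }  — shift
  I4: { [D → ) .] }  — reduce
  I5: { [S → b num D .] }  — reduce
  I6: { [D → S . b num] }  — shift
  I7: { [D → num .] }  — reduce
  I8: { [D → S b . num] }  — shift
  I9: { [D → S b num .] }  — reduce

No state contains more than one complete item.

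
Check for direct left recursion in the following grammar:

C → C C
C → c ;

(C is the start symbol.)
Direct left recursion occurs when N → N α for some non-terminal N (the right-hand side begins with the left-hand side itself).

C → C C: LEFT RECURSIVE (starts with C)
C → c ;: starts with c

The grammar has direct left recursion on: C.

Answer: Yes, C is left-recursive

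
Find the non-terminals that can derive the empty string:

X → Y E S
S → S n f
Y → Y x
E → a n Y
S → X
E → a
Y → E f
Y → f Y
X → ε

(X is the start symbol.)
ε-productions: X → ε
So X is immediately nullable.
S → X: every symbol on the right is nullable, so S is nullable too.
No further non-terminal can be added: every production for the remaining non-terminals contains a terminal or a non-nullable non-terminal.
Nullable = { 'S', 'X' }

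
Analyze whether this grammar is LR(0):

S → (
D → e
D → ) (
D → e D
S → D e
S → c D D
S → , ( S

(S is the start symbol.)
No. Shift-reduce conflict between [D → e .] and [D → . ) (]

A grammar is LR(0) if no state in the canonical LR(0) collection has:
  - both a shift item (dot before a terminal) and a complete item (shift-reduce conflict), or
  - two or more complete items (reduce-reduce conflict; the accept item [S' → S .] counts as a complete item here).

Augment with S' → S and build the canonical LR(0) collection (I0 = CLOSURE({[S' → . S]}), then GOTO on every symbol after a dot until no new states appear). It has 15 states:
  I0: { [D → . ) (], [D → . e D], [D → . e], [S → . (], [S → . , ( S], [S → . D e], [S → . c D D], [S' → . S] }  — shift
  I1: { [S → ( .] }  — reduce
  I2: { [D → ) . (] }  — shift
  I3: { [S → , . ( S] }  — shift
  I4: { [S → D . e] }  — shift
  I5: { [S' → S .] }  — accept
  I6: { [D → . ) (], [D → . e D], [D → . e], [S → c . D D] }  — shift
  I7: { [D → . ) (], [D → . e D], [D → . e], [D → e . D], [D → e .] }  — shift, reduce
  I8: { [D → e D .] }  — reduce
  I9: { [D → . ) (], [D → . e D], [D → . e], [S → c D . D] }  — shift
  I10: { [S → c D D .] }  — reduce
  I11: { [S → D e .] }  — reduce
  I12: { [D → . ) (], [D → . e D], [D → . e], [S → , ( . S], [S → . (], [S → . , ( S], [S → . D e], [S → . c D D] }  — shift
  I13: { [S → , ( S .] }  — reduce
  I14: { [D → ) ( .] }  — reduce

Conflict in state I7:
  Shift-reduce conflict between [D → e .] and [D → . ) (]
So the grammar is NOT LR(0).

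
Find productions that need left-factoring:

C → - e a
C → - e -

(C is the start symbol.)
Left-factoring is needed when two productions for the same non-terminal
share a common prefix on the right-hand side.

Productions for C:
  C → - e a
  C → - e -

Found common prefix '- e' in productions for C

Answer: Yes, C has productions with common prefix '- e'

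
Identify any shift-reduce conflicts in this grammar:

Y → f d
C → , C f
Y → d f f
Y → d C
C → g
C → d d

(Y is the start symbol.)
Augment with Y' → Y and build the canonical LR(0) collection (I0 = CLOSURE({[Y' → . Y]}), then GOTO on every symbol after a dot until no new states appear). It has 14 states:
  I0: { [Y → . d C], [Y → . d f f], [Y → . f d], [Y' → . Y] }  — shift
  I1: { [Y' → Y .] }  — accept
  I2: { [C → . , C f], [C → . d d], [C → . g], [Y → d . C], [Y → d . f f] }  — shift
  I3: { [Y → f . d] }  — shift
  I4: { [Y → f d .] }  — reduce
  I5: { [C → , . C f], [C → . , C f], [C → . d d], [C → . g] }  — shift
  I6: { [Y → d C .] }  — reduce
  I7: { [C → d . d] }  — shift
  I8: { [Y → d f . f] }  — shift
  I9: { [C → g .] }  — reduce
  I10: { [Y → d f f .] }  — reduce
  I11: { [C → d d .] }  — reduce
  I12: { [C → , C . f] }  — shift
  I13: { [C → , C f .] }  — reduce

No state contains both a complete item and a shift item.

Answer: No shift-reduce conflicts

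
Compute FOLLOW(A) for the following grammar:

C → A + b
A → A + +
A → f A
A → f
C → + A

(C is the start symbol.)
{ $, '+' }

To compute FOLLOW(A), find every occurrence of A on a right-hand side N → α A β: add FIRST(β) \ {ε}, and if β is empty or nullable also add FOLLOW(N). Iterate to a fixed point.

In C → A + b: A is followed by '+' b, add FIRST('+' b) \ {ε} = { '+' }
In A → A + +: A is followed by '+' '+', add FIRST('+' '+') \ {ε} = { '+' }
In A → f A: A is at the end; this adds FOLLOW(A) to itself — nothing new
In C → + A: A is at the end, add FOLLOW(C)

The FOLLOW sets referred to above (computed the same way, to a fixed point):
  FOLLOW(C) = { $ }

Taking the union: FOLLOW(A) = { $, '+' }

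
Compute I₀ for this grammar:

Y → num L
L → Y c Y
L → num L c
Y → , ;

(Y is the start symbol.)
{ [Y → . , ;], [Y → . num L], [Y' → . Y] }

First, augment the grammar with Y' → Y
I₀ = CLOSURE({ [Y' → . Y] }):
  [Y' → . Y] has the dot before Y: add [Y → . num L], [Y → . , ;]
No further items can be added.

I₀ = { [Y → . , ;], [Y → . num L], [Y' → . Y] }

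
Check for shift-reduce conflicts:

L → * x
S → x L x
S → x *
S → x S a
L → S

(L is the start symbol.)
A shift-reduce conflict occurs when an LR(0) state has both:
  - a complete (reduce) item [A → α .] (dot at the end), and
  - a shift item [B → β . c γ] (dot before a terminal).

Augment with L' → L and build the canonical LR(0) collection (I0 = CLOSURE({[L' → . L]}), then GOTO on every symbol after a dot until no new states appear). It has 11 states:
  I0: { [L → . * x], [L → . S], [L' → . L], [S → . x *], [S → . x L x], [S → . x S a] }  — shift
  I1: { [L → * . x] }  — shift
  I2: { [L' → L .] }  — accept
  I3: { [L → S .] }  — reduce
  I4: { [L → . * x], [L → . S], [S → . x *], [S → . x L x], [S → . x S a], [S → x . *], [S → x . L x], [S → x . S a] }  — shift
  I5: { [L → * . x], [S → x * .] }  — shift, reduce
  I6: { [S → x L . x] }  — shift
  I7: { [L → S .], [S → x S . a] }  — shift, reduce
  I8: { [S → x S a .] }  — reduce
  I9: { [S → x L x .] }  — reduce
  I10: { [L → * x .] }  — reduce

I5 contains reduce item [S → x * .] and shift item [L → * . x] — shift-reduce conflict.
I7 contains reduce item [L → S .] and shift item [S → x S . a] — shift-reduce conflict.

Answer: Yes — I5: [S → x * .] vs [L → * . x]; I7: [L → S .] vs [S → x S . a]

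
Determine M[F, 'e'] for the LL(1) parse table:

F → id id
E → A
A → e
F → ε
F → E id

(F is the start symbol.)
To find M[F, 'e'], we find productions for F where 'e' is in the predict set (PREDICT(N → α) = (FIRST(α) \ {ε}) ∪ (FOLLOW(N) if α ⇒* ε)).

Relevant sets:
  FIRST(E) = { 'e' }
  FOLLOW(F) = { $ }

F → id id: PREDICT = { 'id' }
F → ε: PREDICT = { $ }
F → E id: PREDICT = { 'e' }
  'e' is in predict set, so this production goes in M[F, 'e']

M[F, 'e'] = F → E id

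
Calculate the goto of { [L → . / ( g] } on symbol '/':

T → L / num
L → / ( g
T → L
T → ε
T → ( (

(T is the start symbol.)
{ [L → / . ( g] }

GOTO(I, '/') = CLOSURE({ [A → αX.β] : [A → α.Xβ] ∈ I, X = '/' })

Items with dot before '/', with the dot advanced:
  [L → . / ( g] → [L → / . ( g]
Closure adds nothing (no advanced item has the dot before a non-terminal).

GOTO = { [L → / . ( g] }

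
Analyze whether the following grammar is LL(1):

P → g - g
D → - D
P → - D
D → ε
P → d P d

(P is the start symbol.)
Yes, the grammar is LL(1).

A grammar is LL(1) if for each non-terminal N with multiple productions, the predict sets of those productions are pairwise disjoint, where PREDICT(N → α) = (FIRST(α) \ {ε}) ∪ (FOLLOW(N) if α ⇒* ε).

Relevant sets:
  FOLLOW(D) = { $, 'd' }

For P:
  PREDICT(P → g '-' g) = { 'g' }
  PREDICT(P → '-' D) = { '-' }
  PREDICT(P → d P d) = { 'd' }
For D:
  PREDICT(D → '-' D) = { '-' }
  PREDICT(D → ε) = { $, 'd' }

All predict sets are disjoint. The grammar IS LL(1).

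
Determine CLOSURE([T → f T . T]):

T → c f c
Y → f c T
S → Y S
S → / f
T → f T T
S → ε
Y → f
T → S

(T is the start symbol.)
To compute CLOSURE, for each item [A → α.Bβ] where B is a non-terminal, add [B → .γ] for all productions B → γ; repeat for the newly added items until nothing changes.

Start with: [T → f T . T]
  [T → f T . T] has the dot before T: add [T → . c f c], [T → . f T T], [T → . S]
  [T → . S] has the dot before S: add [S → . Y S], [S → . / f], [S → .]
  [S → . Y S] has the dot before Y: add [Y → . f c T], [Y → . f]
No further items can be added.

CLOSURE = { [S → . / f], [S → . Y S], [S → .], [T → . S], [T → . c f c], [T → . f T T], [T → f T . T], [Y → . f c T], [Y → . f] }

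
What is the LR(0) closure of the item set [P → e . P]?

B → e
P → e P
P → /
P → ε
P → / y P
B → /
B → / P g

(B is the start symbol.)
{ [P → . / y P], [P → . /], [P → . e P], [P → .], [P → e . P] }

To compute CLOSURE, for each item [A → α.Bβ] where B is a non-terminal, add [B → .γ] for all productions B → γ; repeat for the newly added items until nothing changes.

Start with: [P → e . P]
  [P → e . P] has the dot before P: add [P → . e P], [P → . /], [P → .], [P → . / y P]
No further items can be added.

CLOSURE = { [P → . / y P], [P → . /], [P → . e P], [P → .], [P → e . P] }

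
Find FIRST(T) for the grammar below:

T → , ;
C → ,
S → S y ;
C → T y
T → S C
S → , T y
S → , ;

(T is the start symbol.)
{ ',' }

To compute FIRST(T), examine every production with T on the left-hand side, reading each right-hand side left to right until a non-nullable symbol is reached.

FIRST sets of the other non-terminals involved (by the same procedure, iterated to a fixed point):
  FIRST(S) = { ',' }

From T → , ;:
  - ',' is a terminal: add ',' and stop
From T → S C:
  - S is a non-terminal: add FIRST(S) \ {ε} = { ',' }
    S is not nullable, so stop

Collecting: FIRST(T) = { ',' }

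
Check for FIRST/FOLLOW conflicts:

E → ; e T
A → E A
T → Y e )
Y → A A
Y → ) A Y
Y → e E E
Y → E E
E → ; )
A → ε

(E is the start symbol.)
A FIRST/FOLLOW conflict occurs when a non-terminal N has a nullable alternative N → β (β ⇒* ε) and another alternative N → α with FIRST(α) ∩ FOLLOW(N) ≠ ∅: on such a lookahead the parser cannot decide between expanding α and letting N vanish via β.

Nullable non-terminals: A, Y.
FIRST sets used below: FIRST(E) = { ';' }, FIRST(A) = { ';', ε }

A: nullable alternative(s) A → ε; FOLLOW(A) = { ')', ';', 'e' }
  A → E A: FIRST \ {ε} = { ';' } — overlaps FOLLOW(A) on { ';' }: CONFLICT
  A → ε: FIRST \ {ε} = { } — this is the only nullable alternative, skip

Y: nullable alternative(s) Y → A A; FOLLOW(Y) = { 'e' }
  Y → A A: FIRST \ {ε} = { ';' } — this is the only nullable alternative, skip
  Y → ) A Y: FIRST \ {ε} = { ')' } — disjoint from FOLLOW(Y)
  Y → e E E: FIRST \ {ε} = { 'e' } — overlaps FOLLOW(Y) on { 'e' }: CONFLICT
  Y → E E: FIRST \ {ε} = { ';' } — disjoint from FOLLOW(Y)

E, T have no nullable alternative, so no FIRST/FOLLOW check is needed there.

So the grammar has 2 FIRST/FOLLOW conflicts (marked CONFLICT above).

Answer: Yes. A → E A with FOLLOW(A) on { ';' }; Y → e E E with FOLLOW(Y) on { 'e' }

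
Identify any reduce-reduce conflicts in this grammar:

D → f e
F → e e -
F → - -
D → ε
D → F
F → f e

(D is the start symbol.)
A reduce-reduce conflict occurs when an LR(0) state has two complete items [A → α .] and [B → β .] — both call for a reduction, and with no lookahead the parser cannot choose between them.

Augment with D' → D and build the canonical LR(0) collection (I0 = CLOSURE({[D' → . D]}), then GOTO on every symbol after a dot until no new states appear). It has 10 states:
  I0: { [D → . F], [D → . f e], [D → .], [D' → . D], [F → . - -], [F → . e e -], [F → . f e] }  — shift, reduce
  I1: { [F → - . -] }  — shift
  I2: { [D' → D .] }  — accept
  I3: { [D → F .] }  — reduce
  I4: { [F → e . e -] }  — shift
  I5: { [D → f . e], [F → f . e] }  — shift
  I6: { [D → f e .], [F → f e .] }  — 2 reduces
  I7: { [F → e e . -] }  — shift
  I8: { [F → e e - .] }  — reduce
  I9: { [F → - - .] }  — reduce

I6 contains complete items [D → f e .], [F → f e .] — reduce-reduce conflict.

Answer: Yes — I6: [D → f e .] vs [F → f e .]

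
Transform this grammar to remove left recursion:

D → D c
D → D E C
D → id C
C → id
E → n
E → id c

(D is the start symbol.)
D → id C D'
D' → c D'
D' → E C D'
D' → ε
C → id
E → n
E → id c

D is directly left-recursive. The standard transformation for
  A → A α₁ | ... | A α_m | β₁ | ... | β_n
is
  A  → β₁ A' | ... | β_n A'
  A' → α₁ A' | ... | α_m A' | ε

D → id C becomes D → id C D'
D → D c becomes D' → c D'
D → D E C becomes D' → E C D'
Add D' → ε

Productions for other non-terminals are unchanged:
  C → id
  E → n
  E → id c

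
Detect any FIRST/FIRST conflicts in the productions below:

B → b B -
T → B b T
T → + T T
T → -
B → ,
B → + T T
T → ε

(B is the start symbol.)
A FIRST/FIRST conflict occurs when two productions N → α and N → β for the same non-terminal have FIRST(α) ∩ FIRST(β) ≠ ∅ (with ε ∈ FIRST of a nullable right-hand side, so two nullable alternatives also conflict).

FIRST sets of the non-terminals at (or reachable through a nullable prefix from) the front of some alternative:
  FIRST(B) = { '+', ',', 'b' }

Productions for B:
  B → b B -: FIRST = { 'b' }
  B → ,: FIRST = { ',' }
  B → + T T: FIRST = { '+' }
Productions for T:
  T → B b T: FIRST = { '+', ',', 'b' }
  T → + T T: FIRST = { '+' }
  T → -: FIRST = { '-' }
  T → ε: FIRST = { ε }

Conflict for T: T → B b T and T → + T T
  Overlap: { '+' }

Answer: Yes. T → B b T / T → '+' T T on { '+' }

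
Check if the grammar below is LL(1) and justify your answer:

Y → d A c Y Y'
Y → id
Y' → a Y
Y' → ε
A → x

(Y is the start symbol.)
Relevant sets:
  FOLLOW(Y') = { $, 'a' }

For Y:
  PREDICT(Y → d A c Y Y') = { 'd' }
  PREDICT(Y → id) = { 'id' }
For Y':
  PREDICT(Y' → a Y) = { 'a' }
  PREDICT(Y' → ε) = { $, 'a' }
A has a single production, so nothing to check there.

Conflict found: Predict set conflict for Y': { 'a' }
The grammar is NOT LL(1).

Answer: No. Predict set conflict for Y': { 'a' }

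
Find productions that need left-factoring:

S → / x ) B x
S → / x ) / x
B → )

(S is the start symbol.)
Left-factoring is needed when two productions for the same non-terminal
share a common prefix on the right-hand side.

Productions for S:
  S → / x ) B x
  S → / x ) / x

Found common prefix '/ x )' in productions for S

Answer: Yes, S has productions with common prefix '/ x )'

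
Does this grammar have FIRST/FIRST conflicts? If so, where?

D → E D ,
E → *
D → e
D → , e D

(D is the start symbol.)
No FIRST/FIRST conflicts.

A FIRST/FIRST conflict occurs when two productions N → α and N → β for the same non-terminal have FIRST(α) ∩ FIRST(β) ≠ ∅ (with ε ∈ FIRST of a nullable right-hand side, so two nullable alternatives also conflict).

FIRST sets of the non-terminals at (or reachable through a nullable prefix from) the front of some alternative:
  FIRST(E) = { '*' }

Productions for D:
  D → E D ,: FIRST = { '*' }
  D → e: FIRST = { 'e' }
  D → , e D: FIRST = { ',' }
E has only one production, so no FIRST/FIRST conflict is possible there.

All alternatives of each non-terminal have pairwise disjoint FIRST sets.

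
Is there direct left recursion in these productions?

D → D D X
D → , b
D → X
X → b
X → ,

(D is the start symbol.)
Yes, D is left-recursive

Direct left recursion occurs when N → N α for some non-terminal N (the right-hand side begins with the left-hand side itself).

D → D D X: LEFT RECURSIVE (starts with D)
D → , b: starts with ','
D → X: starts with X
X → b: starts with b
X → ,: starts with ','

The grammar has direct left recursion on: D.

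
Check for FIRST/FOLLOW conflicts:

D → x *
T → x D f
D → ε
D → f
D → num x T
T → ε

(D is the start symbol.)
A FIRST/FOLLOW conflict occurs when a non-terminal N has a nullable alternative N → β (β ⇒* ε) and another alternative N → α with FIRST(α) ∩ FOLLOW(N) ≠ ∅: on such a lookahead the parser cannot decide between expanding α and letting N vanish via β.

Nullable non-terminals: D, T.

D: nullable alternative(s) D → ε; FOLLOW(D) = { $, 'f' }
  D → x *: FIRST \ {ε} = { 'x' } — disjoint from FOLLOW(D)
  D → ε: FIRST \ {ε} = { } — this is the only nullable alternative, skip
  D → f: FIRST \ {ε} = { 'f' } — overlaps FOLLOW(D) on { 'f' }: CONFLICT
  D → num x T: FIRST \ {ε} = { 'num' } — disjoint from FOLLOW(D)

T: nullable alternative(s) T → ε; FOLLOW(T) = { $, 'f' }
  T → x D f: FIRST \ {ε} = { 'x' } — disjoint from FOLLOW(T)
  T → ε: FIRST \ {ε} = { } — this is the only nullable alternative, skip

So the grammar has 1 FIRST/FOLLOW conflict (marked CONFLICT above).

Answer: Yes. D → f with FOLLOW(D) on { 'f' }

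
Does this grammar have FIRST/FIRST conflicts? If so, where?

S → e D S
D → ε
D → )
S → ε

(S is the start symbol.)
A FIRST/FIRST conflict occurs when two productions N → α and N → β for the same non-terminal have FIRST(α) ∩ FIRST(β) ≠ ∅ (with ε ∈ FIRST of a nullable right-hand side, so two nullable alternatives also conflict).

Productions for S:
  S → e D S: FIRST = { 'e' }
  S → ε: FIRST = { ε }
Productions for D:
  D → ε: FIRST = { ε }
  D → ): FIRST = { ')' }

All alternatives of each non-terminal have pairwise disjoint FIRST sets.

Answer: No FIRST/FIRST conflicts.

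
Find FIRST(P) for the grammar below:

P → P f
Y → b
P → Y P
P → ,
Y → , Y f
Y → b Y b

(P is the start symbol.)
To compute FIRST(P), examine every production with P on the left-hand side, reading each right-hand side left to right until a non-nullable symbol is reached.

FIRST sets of the other non-terminals involved (by the same procedure, iterated to a fixed point):
  FIRST(Y) = { ',', 'b' }

From P → P f:
  - P is the symbol being defined: contributes nothing new
    P is not nullable, so stop
From P → Y P:
  - Y is a non-terminal: add FIRST(Y) \ {ε} = { ',', 'b' }
    Y is not nullable, so stop
From P → ,:
  - ',' is a terminal: add ',' and stop

Collecting: FIRST(P) = { ',', 'b' }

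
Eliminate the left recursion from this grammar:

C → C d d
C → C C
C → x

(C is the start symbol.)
C → x C'
C' → d d C'
C' → C C'
C' → ε

C is directly left-recursive. The standard transformation for
  A → A α₁ | ... | A α_m | β₁ | ... | β_n
is
  A  → β₁ A' | ... | β_n A'
  A' → α₁ A' | ... | α_m A' | ε

C → x becomes C → x C'
C → C d d becomes C' → d d C'
C → C C becomes C' → C C'
Add C' → ε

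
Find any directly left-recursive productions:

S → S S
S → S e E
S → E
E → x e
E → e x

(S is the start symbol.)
Direct left recursion occurs when N → N α for some non-terminal N (the right-hand side begins with the left-hand side itself).

S → S S: LEFT RECURSIVE (starts with S)
S → S e E: LEFT RECURSIVE (starts with S)
S → E: starts with E
E → x e: starts with x
E → e x: starts with e

The grammar has direct left recursion on: S.

Answer: Yes, S is left-recursive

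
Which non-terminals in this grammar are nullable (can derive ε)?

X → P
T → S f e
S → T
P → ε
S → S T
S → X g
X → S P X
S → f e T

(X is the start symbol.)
{ 'P', 'X' }

A non-terminal is nullable if it can derive ε (the empty string): either it has an ε-production, or it has a production whose right-hand side consists entirely of nullable non-terminals.

ε-productions: P → ε
So P is immediately nullable.
X → P: every symbol on the right is nullable, so X is nullable too.
No further non-terminal can be added: every production for the remaining non-terminals contains a terminal or a non-nullable non-terminal.
Nullable = { 'P', 'X' }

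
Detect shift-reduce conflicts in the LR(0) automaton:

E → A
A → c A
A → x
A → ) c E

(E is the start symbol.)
Augment with E' → E and build the canonical LR(0) collection (I0 = CLOSURE({[E' → . E]}), then GOTO on every symbol after a dot until no new states appear). It has 9 states:
  I0: { [A → . ) c E], [A → . c A], [A → . x], [E → . A], [E' → . E] }  — shift
  I1: { [A → ) . c E] }  — shift
  I2: { [E → A .] }  — reduce
  I3: { [E' → E .] }  — accept
  I4: { [A → . ) c E], [A → . c A], [A → . x], [A → c . A] }  — shift
  I5: { [A → x .] }  — reduce
  I6: { [A → c A .] }  — reduce
  I7: { [A → ) c . E], [A → . ) c E], [A → . c A], [A → . x], [E → . A] }  — shift
  I8: { [A → ) c E .] }  — reduce

No state contains both a complete item and a shift item.

Answer: No shift-reduce conflicts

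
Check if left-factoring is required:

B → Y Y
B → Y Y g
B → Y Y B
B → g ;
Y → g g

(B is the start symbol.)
Yes, B has productions with common prefix 'Y Y'

Left-factoring is needed when two productions for the same non-terminal
share a common prefix on the right-hand side.

Productions for B:
  B → Y Y
  B → Y Y g
  B → Y Y B
  B → g ;

Found common prefix 'Y Y' in productions for B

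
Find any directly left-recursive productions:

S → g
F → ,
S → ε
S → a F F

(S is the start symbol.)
No direct left recursion

Direct left recursion occurs when N → N α for some non-terminal N (the right-hand side begins with the left-hand side itself).

S → g: starts with g
F → ,: starts with ','
S → ε: starts with ε
S → a F F: starts with a

No direct left recursion found.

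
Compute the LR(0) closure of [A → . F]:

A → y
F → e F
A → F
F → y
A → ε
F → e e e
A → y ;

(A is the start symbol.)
To compute CLOSURE, for each item [A → α.Bβ] where B is a non-terminal, add [B → .γ] for all productions B → γ; repeat for the newly added items until nothing changes.

Start with: [A → . F]
  [A → . F] has the dot before F: add [F → . e F], [F → . y], [F → . e e e]
No further items can be added.

CLOSURE = { [A → . F], [F → . e F], [F → . e e e], [F → . y] }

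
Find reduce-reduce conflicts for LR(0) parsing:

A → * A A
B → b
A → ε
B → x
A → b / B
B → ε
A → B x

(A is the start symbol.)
A reduce-reduce conflict occurs when an LR(0) state has two complete items [A → α .] and [B → β .] — both call for a reduction, and with no lookahead the parser cannot choose between them.

Augment with A' → A and build the canonical LR(0) collection (I0 = CLOSURE({[A' → . A]}), then GOTO on every symbol after a dot until no new states appear). It has 12 states:
  I0: { [A → . * A A], [A → . B x], [A → . b / B], [A → .], [A' → . A], [B → . b], [B → . x], [B → .] }  — shift, 2 reduces
  I1: { [A → * . A A], [A → . * A A], [A → . B x], [A → . b / B], [A → .], [B → . b], [B → . x], [B → .] }  — shift, 2 reduces
  I2: { [A' → A .] }  — accept
  I3: { [A → B . x] }  — shift
  I4: { [A → b . / B], [B → b .] }  — shift, reduce
  I5: { [B → x .] }  — reduce
  I6: { [A → b / . B], [B → . b], [B → . x], [B → .] }  — shift, reduce
  I7: { [A → b / B .] }  — reduce
  I8: { [B → b .] }  — reduce
  I9: { [A → B x .] }  — reduce
  I10: { [A → * A . A], [A → . * A A], [A → . B x], [A → . b / B], [A → .], [B → . b], [B → . x], [B → .] }  — shift, 2 reduces
  I11: { [A → * A A .] }  — reduce

I0 contains complete items [A → .], [B → .] — reduce-reduce conflict.
I1 contains complete items [A → .], [B → .] — reduce-reduce conflict.
I10 contains complete items [A → .], [B → .] — reduce-reduce conflict.

Answer: Yes — I0: [A → .] vs [B → .]; I1: [A → .] vs [B → .]; I10: [A → .] vs [B → .]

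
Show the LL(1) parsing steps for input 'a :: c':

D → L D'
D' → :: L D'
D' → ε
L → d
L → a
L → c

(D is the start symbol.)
LL(1) parsing maintains a stack (initially the start symbol over $) and the input. At each step: if the stack top is a terminal, match it against the current input token; if it is a non-terminal N, replace it with the RHS of M[N, lookahead] (the unique production whose predict set contains the lookahead).

Stack is shown with the top on the left.

Stack      Input     Action
---------------------------
D $        a :: c $  output D → L D'
L D' $     a :: c $  output L → a
a D' $     a :: c $  match 'a'
D' $       :: c $    output D' → :: L D'
:: L D' $  :: c $    match '::'
L D' $     c $       output L → c
c D' $     c $       match 'c'
D' $       $         output D' → ε
$          $         accept

The string is accepted.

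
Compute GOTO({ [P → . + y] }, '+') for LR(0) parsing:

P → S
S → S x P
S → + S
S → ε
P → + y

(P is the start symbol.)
{ [P → + . y] }

GOTO(I, '+') = CLOSURE({ [A → αX.β] : [A → α.Xβ] ∈ I, X = '+' })

Items with dot before '+', with the dot advanced:
  [P → . + y] → [P → + . y]
Closure adds nothing (no advanced item has the dot before a non-terminal).

GOTO = { [P → + . y] }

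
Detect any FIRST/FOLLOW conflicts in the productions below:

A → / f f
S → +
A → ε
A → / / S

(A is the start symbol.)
No FIRST/FOLLOW conflicts.

A FIRST/FOLLOW conflict occurs when a non-terminal N has a nullable alternative N → β (β ⇒* ε) and another alternative N → α with FIRST(α) ∩ FOLLOW(N) ≠ ∅: on such a lookahead the parser cannot decide between expanding α and letting N vanish via β.

Nullable non-terminals: A.

A: nullable alternative(s) A → ε; FOLLOW(A) = { $ }
  A → / f f: FIRST \ {ε} = { '/' } — disjoint from FOLLOW(A)
  A → ε: FIRST \ {ε} = { } — this is the only nullable alternative, skip
  A → / / S: FIRST \ {ε} = { '/' } — disjoint from FOLLOW(A)

S has no nullable alternative, so no FIRST/FOLLOW check is needed there.

No FIRST/FOLLOW conflicts found.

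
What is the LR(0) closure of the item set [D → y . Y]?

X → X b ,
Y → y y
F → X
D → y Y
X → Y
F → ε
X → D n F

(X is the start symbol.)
{ [D → y . Y], [Y → . y y] }

Start with: [D → y . Y]
  [D → y . Y] has the dot before Y: add [Y → . y y]
No further items can be added.

CLOSURE = { [D → y . Y], [Y → . y y] }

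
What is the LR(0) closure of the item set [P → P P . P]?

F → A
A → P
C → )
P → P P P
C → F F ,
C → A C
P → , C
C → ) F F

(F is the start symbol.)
To compute CLOSURE, for each item [A → α.Bβ] where B is a non-terminal, add [B → .γ] for all productions B → γ; repeat for the newly added items until nothing changes.

Start with: [P → P P . P]
  [P → P P . P] has the dot before P: add [P → . P P P], [P → . , C]
No further items can be added.

CLOSURE = { [P → . , C], [P → . P P P], [P → P P . P] }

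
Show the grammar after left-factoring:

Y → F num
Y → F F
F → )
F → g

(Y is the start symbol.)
Left-factoring transforms A → αβ₁ | αβ₂ into A → αA' and A' → β₁ | β₂
(α is the longest common prefix among the alternatives). Repeat until
no nonterminal has two alternatives with a common prefix.

Round 1: Y has alternatives sharing prefix 'F'. Introduce Y': Y → F Y'
  Add: Y' → num
  Add: Y' → F

No remaining common prefixes — done.

Resulting grammar:
Y → F Y'
Y' → num
Y' → F
F → )
F → g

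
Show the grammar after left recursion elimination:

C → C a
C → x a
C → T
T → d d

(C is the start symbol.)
C → x a C'
C → T C'
C' → a C'
C' → ε
T → d d

C is directly left-recursive. The standard transformation for
  A → A α₁ | ... | A α_m | β₁ | ... | β_n
is
  A  → β₁ A' | ... | β_n A'
  A' → α₁ A' | ... | α_m A' | ε

C → x a becomes C → x a C'
C → T becomes C → T C'
C → C a becomes C' → a C'
Add C' → ε

Productions for other non-terminals are unchanged:
  T → d d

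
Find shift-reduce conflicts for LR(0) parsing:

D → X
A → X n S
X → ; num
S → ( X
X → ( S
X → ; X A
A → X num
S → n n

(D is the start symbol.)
A shift-reduce conflict occurs when an LR(0) state has both:
  - a complete (reduce) item [A → α .] (dot at the end), and
  - a shift item [B → β . c γ] (dot before a terminal).

Augment with D' → D and build the canonical LR(0) collection (I0 = CLOSURE({[D' → . D]}), then GOTO on every symbol after a dot until no new states appear). It has 17 states:
  I0: { [D → . X], [D' → . D], [X → . ( S], [X → . ; X A], [X → . ; num] }  — shift
  I1: { [S → . ( X], [S → . n n], [X → ( . S] }  — shift
  I2: { [X → . ( S], [X → . ; X A], [X → . ; num], [X → ; . X A], [X → ; . num] }  — shift
  I3: { [D' → D .] }  — accept
  I4: { [D → X .] }  — reduce
  I5: { [A → . X n S], [A → . X num], [X → . ( S], [X → . ; X A], [X → . ; num], [X → ; X . A] }  — shift
  I6: { [X → ; num .] }  — reduce
  I7: { [X → ; X A .] }  — reduce
  I8: { [A → X . n S], [A → X . num] }  — shift
  I9: { [A → X n . S], [S → . ( X], [S → . n n] }  — shift
  I10: { [A → X num .] }  — reduce
  I11: { [S → ( . X], [X → . ( S], [X → . ; X A], [X → . ; num] }  — shift
  I12: { [A → X n S .] }  — reduce
  I13: { [S → n . n] }  — shift
  I14: { [S → n n .] }  — reduce
  I15: { [S → ( X .] }  — reduce
  I16: { [X → ( S .] }  — reduce

No state contains both a complete item and a shift item.

Answer: No shift-reduce conflicts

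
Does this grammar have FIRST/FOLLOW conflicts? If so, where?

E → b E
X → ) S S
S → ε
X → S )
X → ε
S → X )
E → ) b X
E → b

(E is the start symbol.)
Yes. X → ')' S S with FOLLOW(X) on { ')' }; X → S ')' with FOLLOW(X) on { ')' }; S → X ')' with FOLLOW(S) on { ')' }

A FIRST/FOLLOW conflict occurs when a non-terminal N has a nullable alternative N → β (β ⇒* ε) and another alternative N → α with FIRST(α) ∩ FOLLOW(N) ≠ ∅: on such a lookahead the parser cannot decide between expanding α and letting N vanish via β.

Nullable non-terminals: S, X.
FIRST sets used below: FIRST(X) = { ')', ε }, FIRST(S) = { ')', ε }

S: nullable alternative(s) S → ε; FOLLOW(S) = { $, ')' }
  S → ε: FIRST \ {ε} = { } — this is the only nullable alternative, skip
  S → X ): FIRST \ {ε} = { ')' } — overlaps FOLLOW(S) on { ')' }: CONFLICT

X: nullable alternative(s) X → ε; FOLLOW(X) = { $, ')' }
  X → ) S S: FIRST \ {ε} = { ')' } — overlaps FOLLOW(X) on { ')' }: CONFLICT
  X → S ): FIRST \ {ε} = { ')' } — overlaps FOLLOW(X) on { ')' }: CONFLICT
  X → ε: FIRST \ {ε} = { } — this is the only nullable alternative, skip

E has no nullable alternative, so no FIRST/FOLLOW check is needed there.

So the grammar has 3 FIRST/FOLLOW conflicts (marked CONFLICT above).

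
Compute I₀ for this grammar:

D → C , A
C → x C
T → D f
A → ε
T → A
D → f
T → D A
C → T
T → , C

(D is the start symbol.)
{ [A → .], [C → . T], [C → . x C], [D → . C , A], [D → . f], [D' → . D], [T → . , C], [T → . A], [T → . D A], [T → . D f] }

First, augment the grammar with D' → D
I₀ = CLOSURE({ [D' → . D] }):
  [D' → . D] has the dot before D: add [D → . C , A], [D → . f]
  [D → . C , A] has the dot before C: add [C → . x C], [C → . T]
  [C → . T] has the dot before T: add [T → . D f], [T → . A], [T → . D A], [T → . , C]
  [T → . A] has the dot before A: add [A → .]
No further items can be added.

I₀ = { [A → .], [C → . T], [C → . x C], [D → . C , A], [D → . f], [D' → . D], [T → . , C], [T → . A], [T → . D A], [T → . D f] }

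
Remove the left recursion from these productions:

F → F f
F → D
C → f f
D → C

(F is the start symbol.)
F → D F'
F' → f F'
F' → ε
C → f f
D → C

F is directly left-recursive. The standard transformation for
  A → A α₁ | ... | A α_m | β₁ | ... | β_n
is
  A  → β₁ A' | ... | β_n A'
  A' → α₁ A' | ... | α_m A' | ε

F → D becomes F → D F'
F → F f becomes F' → f F'
Add F' → ε

Productions for other non-terminals are unchanged:
  C → f f
  D → C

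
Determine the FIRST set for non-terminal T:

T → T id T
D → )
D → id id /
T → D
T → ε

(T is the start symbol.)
To compute FIRST(T), examine every production with T on the left-hand side, reading each right-hand side left to right until a non-nullable symbol is reached.

FIRST sets of the other non-terminals involved (by the same procedure, iterated to a fixed point):
  FIRST(D) = { ')', 'id' }

From T → T id T:
  - T is the symbol being defined: contributes nothing new
    T is nullable, so continue to the next symbol
  - id is a terminal: add 'id' and stop
From T → D:
  - D is a non-terminal: add FIRST(D) \ {ε} = { ')', 'id' }
    D is not nullable, so stop
From T → ε:
  - ε-production, so ε ∈ FIRST(T)

Collecting: FIRST(T) = { ')', 'id', ε }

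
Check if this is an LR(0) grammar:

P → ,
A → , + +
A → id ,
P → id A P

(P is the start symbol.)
Augment with P' → P and build the canonical LR(0) collection (I0 = CLOSURE({[P' → . P]}), then GOTO on every symbol after a dot until no new states appear). It has 11 states:
  I0: { [P → . ,], [P → . id A P], [P' → . P] }  — shift
  I1: { [P → , .] }  — reduce
  I2: { [P' → P .] }  — accept
  I3: { [A → . , + +], [A → . id ,], [P → id . A P] }  — shift
  I4: { [A → , . + +] }  — shift
  I5: { [P → . ,], [P → . id A P], [P → id A . P] }  — shift
  I6: { [A → id . ,] }  — shift
  I7: { [A → id , .] }  — reduce
  I8: { [P → id A P .] }  — reduce
  I9: { [A → , + . +] }  — shift
  I10: { [A → , + + .] }  — reduce

Every state is either a pure shift/goto state or contains exactly one complete item and nothing to shift — no conflicts. The grammar is LR(0).

Answer: Yes, the grammar is LR(0)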